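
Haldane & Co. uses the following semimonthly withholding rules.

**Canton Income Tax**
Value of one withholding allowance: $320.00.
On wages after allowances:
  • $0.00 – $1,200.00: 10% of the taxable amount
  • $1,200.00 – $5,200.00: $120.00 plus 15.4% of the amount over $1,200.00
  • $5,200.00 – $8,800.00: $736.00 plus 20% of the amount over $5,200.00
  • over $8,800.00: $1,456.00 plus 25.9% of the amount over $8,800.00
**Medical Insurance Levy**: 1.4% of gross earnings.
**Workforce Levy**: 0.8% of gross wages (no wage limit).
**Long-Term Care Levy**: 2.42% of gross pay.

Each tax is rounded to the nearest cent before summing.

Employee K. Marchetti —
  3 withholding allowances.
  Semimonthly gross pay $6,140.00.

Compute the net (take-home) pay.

Canton Income Tax: taxable = $6,140.00 − 3×$320.00 = $5,180.00
  $120.00 + 15.4% × ($5,180.00 − $1,200.00) = $120.00 + 15.4% × $3,980.00 = $732.92
Medical Insurance Levy: 1.4% × $6,140.00 = $85.96
Workforce Levy: 0.8% × $6,140.00 = $49.12
Long-Term Care Levy: 2.42% × $6,140.00 = $148.59
Total withheld: $732.92 + $85.96 + $49.12 + $148.59 = $1,016.59
Net pay: $6,140.00 − $1,016.59 = $5,123.41

$5,123.41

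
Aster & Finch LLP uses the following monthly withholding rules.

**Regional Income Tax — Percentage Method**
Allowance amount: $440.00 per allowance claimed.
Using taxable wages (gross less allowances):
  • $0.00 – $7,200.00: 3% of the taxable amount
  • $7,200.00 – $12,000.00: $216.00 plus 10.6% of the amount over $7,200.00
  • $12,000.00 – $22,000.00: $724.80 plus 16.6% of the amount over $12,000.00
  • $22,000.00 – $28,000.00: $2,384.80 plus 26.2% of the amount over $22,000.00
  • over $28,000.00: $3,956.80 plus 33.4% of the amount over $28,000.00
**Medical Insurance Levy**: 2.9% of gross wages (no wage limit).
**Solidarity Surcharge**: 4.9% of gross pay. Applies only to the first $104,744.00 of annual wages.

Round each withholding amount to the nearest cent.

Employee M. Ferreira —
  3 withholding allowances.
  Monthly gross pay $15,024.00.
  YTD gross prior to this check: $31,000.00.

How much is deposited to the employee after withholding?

Regional Income Tax: taxable = $15,024.00 − 3×$440.00 = $13,704.00
  $724.80 + 16.6% × ($13,704.00 − $12,000.00) = $724.80 + 16.6% × $1,704.00 = $1,007.66
Medical Insurance Levy: 2.9% × $15,024.00 = $435.70
Solidarity Surcharge: 4.9% × $15,024.00 = $736.18
Total withheld: $1,007.66 + $435.70 + $736.18 = $2,179.54
Net pay: $15,024.00 − $2,179.54 = $12,844.46

$12,844.46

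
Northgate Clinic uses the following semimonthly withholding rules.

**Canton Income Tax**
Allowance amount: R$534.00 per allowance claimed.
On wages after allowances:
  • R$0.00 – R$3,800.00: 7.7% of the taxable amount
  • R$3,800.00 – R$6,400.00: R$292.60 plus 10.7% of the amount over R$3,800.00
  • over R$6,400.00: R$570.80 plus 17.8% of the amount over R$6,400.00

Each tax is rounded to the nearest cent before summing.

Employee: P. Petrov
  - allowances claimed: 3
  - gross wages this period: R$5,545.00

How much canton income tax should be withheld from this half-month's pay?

R$307.90

Canton Income Tax: taxable = R$5,545.00 − 3×R$534.00 = R$3,943.00
  R$292.60 + 10.7% × (R$3,943.00 − R$3,800.00) = R$292.60 + 10.7% × R$143.00 = R$307.90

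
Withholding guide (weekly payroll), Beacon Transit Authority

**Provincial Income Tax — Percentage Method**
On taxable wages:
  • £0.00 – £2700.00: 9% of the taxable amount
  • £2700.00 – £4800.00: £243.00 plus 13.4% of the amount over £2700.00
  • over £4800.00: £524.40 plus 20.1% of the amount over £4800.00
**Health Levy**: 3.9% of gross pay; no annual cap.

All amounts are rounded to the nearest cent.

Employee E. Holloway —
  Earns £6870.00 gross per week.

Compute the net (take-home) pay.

£5661.60

Provincial Income Tax: taxable = £6870.00
  £524.40 + 20.1% × (£6870.00 − £4800.00) = £524.40 + 20.1% × £2070.00 = £940.47
Health Levy: 3.9% × £6870.00 = £267.93
Total withheld: £940.47 + £267.93 = £1208.40
Net pay: £6870.00 − £1208.40 = £5661.60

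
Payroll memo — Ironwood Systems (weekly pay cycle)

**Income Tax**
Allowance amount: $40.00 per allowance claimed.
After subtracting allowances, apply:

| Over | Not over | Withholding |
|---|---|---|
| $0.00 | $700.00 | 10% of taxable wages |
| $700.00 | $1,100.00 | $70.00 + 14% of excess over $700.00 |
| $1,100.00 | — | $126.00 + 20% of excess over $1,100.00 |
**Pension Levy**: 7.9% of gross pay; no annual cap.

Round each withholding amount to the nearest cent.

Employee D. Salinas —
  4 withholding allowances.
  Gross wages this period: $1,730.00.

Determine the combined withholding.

$356.67

Income Tax: taxable = $1,730.00 − 4×$40.00 = $1,570.00
  $126.00 + 20% × ($1,570.00 − $1,100.00) = $126.00 + 20% × $470.00 = $220.00
Pension Levy: 7.9% × $1,730.00 = $136.67
Total: $220.00 + $136.67 = $356.67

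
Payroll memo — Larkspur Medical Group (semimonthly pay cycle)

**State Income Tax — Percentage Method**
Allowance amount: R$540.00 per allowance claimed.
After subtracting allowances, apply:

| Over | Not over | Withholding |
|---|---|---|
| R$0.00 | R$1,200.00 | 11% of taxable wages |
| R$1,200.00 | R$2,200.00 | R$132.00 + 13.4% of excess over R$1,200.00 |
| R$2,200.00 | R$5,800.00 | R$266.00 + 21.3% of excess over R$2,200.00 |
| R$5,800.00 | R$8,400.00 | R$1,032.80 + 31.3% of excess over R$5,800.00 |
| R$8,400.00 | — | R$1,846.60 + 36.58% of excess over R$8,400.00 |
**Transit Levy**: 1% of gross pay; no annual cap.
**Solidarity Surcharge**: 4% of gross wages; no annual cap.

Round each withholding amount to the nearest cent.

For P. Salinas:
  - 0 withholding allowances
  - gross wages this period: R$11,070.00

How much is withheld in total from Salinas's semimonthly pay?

R$3,376.79

State Income Tax: taxable = R$11,070.00
  R$1,846.60 + 36.58% × (R$11,070.00 − R$8,400.00) = R$1,846.60 + 36.58% × R$2,670.00 = R$2,823.29
Transit Levy: 1% × R$11,070.00 = R$110.70
Solidarity Surcharge: 4% × R$11,070.00 = R$442.80
Total: R$2,823.29 + R$110.70 + R$442.80 = R$3,376.79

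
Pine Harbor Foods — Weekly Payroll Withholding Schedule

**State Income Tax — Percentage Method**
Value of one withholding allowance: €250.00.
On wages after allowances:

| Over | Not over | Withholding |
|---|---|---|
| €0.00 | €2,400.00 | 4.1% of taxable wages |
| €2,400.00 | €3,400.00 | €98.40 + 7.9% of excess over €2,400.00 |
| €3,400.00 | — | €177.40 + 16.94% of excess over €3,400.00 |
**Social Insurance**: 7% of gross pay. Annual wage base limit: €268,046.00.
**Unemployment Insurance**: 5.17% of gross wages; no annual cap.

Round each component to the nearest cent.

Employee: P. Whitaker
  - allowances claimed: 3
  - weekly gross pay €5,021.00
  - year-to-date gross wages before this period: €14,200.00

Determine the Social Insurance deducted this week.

€351.47

Social Insurance: 7% × €5,021.00 = €351.47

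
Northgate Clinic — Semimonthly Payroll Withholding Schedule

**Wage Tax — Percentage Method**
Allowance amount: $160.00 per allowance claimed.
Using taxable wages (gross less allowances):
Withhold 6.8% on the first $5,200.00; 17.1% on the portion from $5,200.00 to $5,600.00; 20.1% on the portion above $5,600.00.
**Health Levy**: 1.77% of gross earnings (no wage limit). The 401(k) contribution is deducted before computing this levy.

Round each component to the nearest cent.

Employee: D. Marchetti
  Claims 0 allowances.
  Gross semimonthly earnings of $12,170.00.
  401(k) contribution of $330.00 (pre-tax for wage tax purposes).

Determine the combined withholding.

$1,885.81

Wage Tax: taxable = $12,170.00 − $330.00 = $11,840.00
  $422.00 + 20.1% × ($11,840.00 − $5,600.00) = $422.00 + 20.1% × $6,240.00 = $1,676.24
Health Levy: 1.77% × $11,840.00 = $209.57
Total: $1,676.24 + $209.57 = $1,885.81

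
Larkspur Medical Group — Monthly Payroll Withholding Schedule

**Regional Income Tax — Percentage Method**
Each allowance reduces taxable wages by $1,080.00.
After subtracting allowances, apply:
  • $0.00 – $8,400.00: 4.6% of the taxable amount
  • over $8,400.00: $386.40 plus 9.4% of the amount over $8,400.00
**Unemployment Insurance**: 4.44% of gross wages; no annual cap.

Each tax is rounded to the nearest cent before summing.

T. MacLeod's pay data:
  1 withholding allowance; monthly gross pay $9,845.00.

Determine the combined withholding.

Regional Income Tax: taxable = $9,845.00 − 1×$1,080.00 = $8,765.00
  $386.40 + 9.4% × ($8,765.00 − $8,400.00) = $386.40 + 9.4% × $365.00 = $420.71
Unemployment Insurance: 4.44% × $9,845.00 = $437.12
Total: $420.71 + $437.12 = $857.83

$857.83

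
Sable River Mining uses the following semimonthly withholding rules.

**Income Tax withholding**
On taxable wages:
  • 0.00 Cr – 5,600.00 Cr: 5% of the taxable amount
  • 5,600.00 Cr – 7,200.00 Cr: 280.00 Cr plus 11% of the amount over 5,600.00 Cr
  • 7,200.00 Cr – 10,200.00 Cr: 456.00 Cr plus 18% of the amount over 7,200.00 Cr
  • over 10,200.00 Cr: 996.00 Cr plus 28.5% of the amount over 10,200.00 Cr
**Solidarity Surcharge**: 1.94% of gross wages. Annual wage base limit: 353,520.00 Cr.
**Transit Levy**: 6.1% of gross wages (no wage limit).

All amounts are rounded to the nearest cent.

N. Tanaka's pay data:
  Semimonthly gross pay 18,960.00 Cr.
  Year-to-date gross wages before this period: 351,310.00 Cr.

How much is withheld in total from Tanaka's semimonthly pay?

4,692.03 Cr

Income Tax: taxable = 18,960.00 Cr
  996.00 Cr + 28.5% × (18,960.00 Cr − 10,200.00 Cr) = 996.00 Cr + 28.5% × 8,760.00 Cr = 3,492.60 Cr
Solidarity Surcharge: cap 353,520.00 Cr − YTD 351,310.00 Cr = 2,210.00 Cr subject; 1.94% × 2,210.00 Cr = 42.87 Cr
Transit Levy: 6.1% × 18,960.00 Cr = 1,156.56 Cr
Total: 3,492.60 Cr + 42.87 Cr + 1,156.56 Cr = 4,692.03 Cr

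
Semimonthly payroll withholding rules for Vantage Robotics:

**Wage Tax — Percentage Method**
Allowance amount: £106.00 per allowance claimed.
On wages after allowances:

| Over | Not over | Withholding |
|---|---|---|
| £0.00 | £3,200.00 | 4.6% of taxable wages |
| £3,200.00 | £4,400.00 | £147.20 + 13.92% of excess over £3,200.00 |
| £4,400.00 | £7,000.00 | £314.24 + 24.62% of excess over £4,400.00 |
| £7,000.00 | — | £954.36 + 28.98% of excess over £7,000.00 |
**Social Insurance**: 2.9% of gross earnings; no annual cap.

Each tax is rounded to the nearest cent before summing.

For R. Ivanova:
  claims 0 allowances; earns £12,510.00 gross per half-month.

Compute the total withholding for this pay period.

£2,913.95

Wage Tax: taxable = £12,510.00
  £954.36 + 28.98% × (£12,510.00 − £7,000.00) = £954.36 + 28.98% × £5,510.00 = £2,551.16
Social Insurance: 2.9% × £12,510.00 = £362.79
Total: £2,551.16 + £362.79 = £2,913.95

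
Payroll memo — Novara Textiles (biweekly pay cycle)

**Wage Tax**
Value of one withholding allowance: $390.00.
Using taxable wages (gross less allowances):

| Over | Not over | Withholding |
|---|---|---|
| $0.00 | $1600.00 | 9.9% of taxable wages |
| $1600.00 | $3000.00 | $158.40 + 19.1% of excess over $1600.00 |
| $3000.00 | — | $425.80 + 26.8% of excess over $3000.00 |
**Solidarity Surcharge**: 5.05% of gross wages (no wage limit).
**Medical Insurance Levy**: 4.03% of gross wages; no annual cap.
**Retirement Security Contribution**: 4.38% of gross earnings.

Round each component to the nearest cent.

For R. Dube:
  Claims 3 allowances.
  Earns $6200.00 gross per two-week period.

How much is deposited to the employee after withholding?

Wage Tax: taxable = $6200.00 − 3×$390.00 = $5030.00
  $425.80 + 26.8% × ($5030.00 − $3000.00) = $425.80 + 26.8% × $2030.00 = $969.84
Solidarity Surcharge: 5.05% × $6200.00 = $313.10
Medical Insurance Levy: 4.03% × $6200.00 = $249.86
Retirement Security Contribution: 4.38% × $6200.00 = $271.56
Total withheld: $969.84 + $313.10 + $249.86 + $271.56 = $1804.36
Net pay: $6200.00 − $1804.36 = $4395.64

$4395.64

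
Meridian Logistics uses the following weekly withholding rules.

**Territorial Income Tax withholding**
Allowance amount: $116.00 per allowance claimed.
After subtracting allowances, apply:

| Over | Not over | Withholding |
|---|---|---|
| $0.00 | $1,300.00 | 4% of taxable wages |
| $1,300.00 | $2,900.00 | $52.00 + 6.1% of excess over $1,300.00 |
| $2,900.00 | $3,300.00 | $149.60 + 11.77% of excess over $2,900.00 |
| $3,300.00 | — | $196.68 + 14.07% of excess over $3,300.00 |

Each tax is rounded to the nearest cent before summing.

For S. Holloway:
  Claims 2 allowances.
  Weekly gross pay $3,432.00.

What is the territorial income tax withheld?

Territorial Income Tax: taxable = $3,432.00 − 2×$116.00 = $3,200.00
  $149.60 + 11.77% × ($3,200.00 − $2,900.00) = $149.60 + 11.77% × $300.00 = $184.91

$184.91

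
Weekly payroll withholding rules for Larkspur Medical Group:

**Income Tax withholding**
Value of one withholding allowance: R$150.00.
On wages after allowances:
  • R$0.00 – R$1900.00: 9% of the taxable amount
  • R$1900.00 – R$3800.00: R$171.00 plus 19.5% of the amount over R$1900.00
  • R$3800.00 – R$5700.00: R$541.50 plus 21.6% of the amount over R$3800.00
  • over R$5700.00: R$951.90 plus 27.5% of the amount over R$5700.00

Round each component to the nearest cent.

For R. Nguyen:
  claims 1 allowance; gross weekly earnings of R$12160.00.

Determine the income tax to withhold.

Income Tax: taxable = R$12160.00 − 1×R$150.00 = R$12010.00
  R$951.90 + 27.5% × (R$12010.00 − R$5700.00) = R$951.90 + 27.5% × R$6310.00 = R$2687.15

R$2687.15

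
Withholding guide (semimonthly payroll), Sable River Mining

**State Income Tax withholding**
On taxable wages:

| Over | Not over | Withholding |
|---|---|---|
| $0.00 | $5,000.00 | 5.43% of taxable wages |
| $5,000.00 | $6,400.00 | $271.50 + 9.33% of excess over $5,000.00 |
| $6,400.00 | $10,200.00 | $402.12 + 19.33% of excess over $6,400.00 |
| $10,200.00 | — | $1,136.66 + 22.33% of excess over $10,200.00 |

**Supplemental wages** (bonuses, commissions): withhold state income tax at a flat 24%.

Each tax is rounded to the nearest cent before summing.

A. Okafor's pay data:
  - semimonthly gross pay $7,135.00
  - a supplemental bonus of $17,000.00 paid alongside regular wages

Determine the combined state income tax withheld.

State Income Tax: taxable = $7,135.00
  $402.12 + 19.33% × ($7,135.00 − $6,400.00) = $402.12 + 19.33% × $735.00 = $544.20
Supplemental (24% flat on bonus): 24% × $17,000.00 = $4,080.00
Total state income tax: $544.20 + $4,080.00 = $4,624.20

$4,624.20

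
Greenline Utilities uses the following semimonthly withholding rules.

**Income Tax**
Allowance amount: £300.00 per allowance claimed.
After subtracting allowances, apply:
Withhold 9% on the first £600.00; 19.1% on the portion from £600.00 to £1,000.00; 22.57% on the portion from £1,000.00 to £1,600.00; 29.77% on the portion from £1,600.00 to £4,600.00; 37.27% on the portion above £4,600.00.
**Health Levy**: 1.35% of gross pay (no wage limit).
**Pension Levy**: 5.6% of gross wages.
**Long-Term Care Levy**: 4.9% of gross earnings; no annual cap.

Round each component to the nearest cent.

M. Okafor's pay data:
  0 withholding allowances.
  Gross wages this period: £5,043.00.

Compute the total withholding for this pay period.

£1,921.63

Income Tax: taxable = £5,043.00
  £1,158.92 + 37.27% × (£5,043.00 − £4,600.00) = £1,158.92 + 37.27% × £443.00 = £1,324.03
Health Levy: 1.35% × £5,043.00 = £68.08
Pension Levy: 5.6% × £5,043.00 = £282.41
Long-Term Care Levy: 4.9% × £5,043.00 = £247.11
Total: £1,324.03 + £68.08 + £282.41 + £247.11 = £1,921.63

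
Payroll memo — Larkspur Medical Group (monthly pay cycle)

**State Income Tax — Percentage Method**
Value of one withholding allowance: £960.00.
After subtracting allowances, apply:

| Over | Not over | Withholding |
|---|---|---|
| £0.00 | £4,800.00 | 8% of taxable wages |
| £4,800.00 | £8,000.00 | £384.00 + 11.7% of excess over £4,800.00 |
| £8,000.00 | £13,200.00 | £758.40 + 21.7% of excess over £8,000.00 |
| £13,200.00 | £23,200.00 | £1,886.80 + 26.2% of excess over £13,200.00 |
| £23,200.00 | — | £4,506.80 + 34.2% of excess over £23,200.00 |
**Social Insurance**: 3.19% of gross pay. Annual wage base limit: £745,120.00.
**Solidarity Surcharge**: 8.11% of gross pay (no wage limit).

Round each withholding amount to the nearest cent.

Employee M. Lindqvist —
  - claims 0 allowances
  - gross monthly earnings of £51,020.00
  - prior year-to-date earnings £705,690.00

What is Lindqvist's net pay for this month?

£31,603.22

State Income Tax: taxable = £51,020.00
  £4,506.80 + 34.2% × (£51,020.00 − £23,200.00) = £4,506.80 + 34.2% × £27,820.00 = £14,021.24
Social Insurance: cap £745,120.00 − YTD £705,690.00 = £39,430.00 subject; 3.19% × £39,430.00 = £1,257.82
Solidarity Surcharge: 8.11% × £51,020.00 = £4,137.72
Total withheld: £14,021.24 + £1,257.82 + £4,137.72 = £19,416.78
Net pay: £51,020.00 − £19,416.78 = £31,603.22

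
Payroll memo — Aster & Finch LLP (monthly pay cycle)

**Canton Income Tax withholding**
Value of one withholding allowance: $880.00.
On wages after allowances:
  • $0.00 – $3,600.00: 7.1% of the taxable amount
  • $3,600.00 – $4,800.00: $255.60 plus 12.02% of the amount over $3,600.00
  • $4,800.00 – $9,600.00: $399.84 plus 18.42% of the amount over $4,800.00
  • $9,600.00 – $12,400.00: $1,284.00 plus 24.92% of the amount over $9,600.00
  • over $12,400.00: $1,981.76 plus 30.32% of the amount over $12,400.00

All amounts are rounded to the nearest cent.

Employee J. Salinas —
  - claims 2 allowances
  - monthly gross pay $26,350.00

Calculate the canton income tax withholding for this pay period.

$5,677.77

Canton Income Tax: taxable = $26,350.00 − 2×$880.00 = $24,590.00
  $1,981.76 + 30.32% × ($24,590.00 − $12,400.00) = $1,981.76 + 30.32% × $12,190.00 = $5,677.77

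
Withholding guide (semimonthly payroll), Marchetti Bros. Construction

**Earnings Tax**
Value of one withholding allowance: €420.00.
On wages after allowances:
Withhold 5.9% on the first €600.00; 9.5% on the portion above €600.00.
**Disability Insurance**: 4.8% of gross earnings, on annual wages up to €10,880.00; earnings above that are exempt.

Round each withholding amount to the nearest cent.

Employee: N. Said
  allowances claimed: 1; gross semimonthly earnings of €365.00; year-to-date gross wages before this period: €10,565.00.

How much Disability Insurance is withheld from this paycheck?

€15.12

Disability Insurance: cap €10,880.00 − YTD €10,565.00 = €315.00 subject; 4.8% × €315.00 = €15.12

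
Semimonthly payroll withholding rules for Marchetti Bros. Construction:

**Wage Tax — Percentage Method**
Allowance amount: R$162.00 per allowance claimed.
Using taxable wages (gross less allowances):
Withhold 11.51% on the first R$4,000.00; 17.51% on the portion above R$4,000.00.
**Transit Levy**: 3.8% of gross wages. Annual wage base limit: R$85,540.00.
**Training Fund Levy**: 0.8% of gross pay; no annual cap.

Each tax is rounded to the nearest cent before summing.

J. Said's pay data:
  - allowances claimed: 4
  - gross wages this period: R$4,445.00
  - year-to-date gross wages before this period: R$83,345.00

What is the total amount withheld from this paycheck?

R$556.00

Wage Tax: taxable = R$4,445.00 − 4×R$162.00 = R$3,797.00
  11.51% × R$3,797.00 = R$437.03
Transit Levy: cap R$85,540.00 − YTD R$83,345.00 = R$2,195.00 subject; 3.8% × R$2,195.00 = R$83.41
Training Fund Levy: 0.8% × R$4,445.00 = R$35.56
Total: R$437.03 + R$83.41 + R$35.56 = R$556.00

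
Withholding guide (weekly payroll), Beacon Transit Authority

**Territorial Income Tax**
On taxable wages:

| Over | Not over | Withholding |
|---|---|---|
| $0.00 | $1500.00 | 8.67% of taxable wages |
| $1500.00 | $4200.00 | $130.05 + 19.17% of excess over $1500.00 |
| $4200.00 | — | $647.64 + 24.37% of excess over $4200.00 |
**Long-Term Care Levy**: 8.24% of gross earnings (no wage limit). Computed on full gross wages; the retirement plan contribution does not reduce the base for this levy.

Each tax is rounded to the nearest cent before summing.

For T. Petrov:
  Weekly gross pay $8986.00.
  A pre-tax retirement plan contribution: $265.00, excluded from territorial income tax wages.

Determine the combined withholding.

Territorial Income Tax: taxable = $8986.00 − $265.00 = $8721.00
  $647.64 + 24.37% × ($8721.00 − $4200.00) = $647.64 + 24.37% × $4521.00 = $1749.41
Long-Term Care Levy: 8.24% × $8986.00 = $740.45
Total: $1749.41 + $740.45 = $2489.86

$2489.86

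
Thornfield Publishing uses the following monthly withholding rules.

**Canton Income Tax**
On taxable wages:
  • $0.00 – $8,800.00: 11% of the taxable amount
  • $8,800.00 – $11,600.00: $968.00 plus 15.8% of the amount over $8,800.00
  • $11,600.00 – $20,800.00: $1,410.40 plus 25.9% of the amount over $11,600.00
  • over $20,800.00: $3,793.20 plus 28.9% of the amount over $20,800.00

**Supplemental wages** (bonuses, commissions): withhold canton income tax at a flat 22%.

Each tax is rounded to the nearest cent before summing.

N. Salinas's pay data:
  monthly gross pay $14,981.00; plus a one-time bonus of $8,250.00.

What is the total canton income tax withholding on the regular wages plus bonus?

Canton Income Tax: taxable = $14,981.00
  $1,410.40 + 25.9% × ($14,981.00 − $11,600.00) = $1,410.40 + 25.9% × $3,381.00 = $2,286.08
Supplemental (22% flat on bonus): 22% × $8,250.00 = $1,815.00
Total canton income tax: $2,286.08 + $1,815.00 = $4,101.08

$4,101.08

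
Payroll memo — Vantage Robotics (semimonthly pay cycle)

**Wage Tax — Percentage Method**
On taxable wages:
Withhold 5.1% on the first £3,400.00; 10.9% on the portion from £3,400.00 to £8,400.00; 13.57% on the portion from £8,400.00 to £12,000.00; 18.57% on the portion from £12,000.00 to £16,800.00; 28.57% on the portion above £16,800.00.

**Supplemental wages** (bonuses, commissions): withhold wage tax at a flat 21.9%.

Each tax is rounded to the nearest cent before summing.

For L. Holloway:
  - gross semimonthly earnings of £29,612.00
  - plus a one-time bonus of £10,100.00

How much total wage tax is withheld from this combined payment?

Wage Tax: taxable = £29,612.00
  £2,098.28 + 28.57% × (£29,612.00 − £16,800.00) = £2,098.28 + 28.57% × £12,812.00 = £5,758.67
Supplemental (21.9% flat on bonus): 21.9% × £10,100.00 = £2,211.90
Total wage tax: £5,758.67 + £2,211.90 = £7,970.57

£7,970.57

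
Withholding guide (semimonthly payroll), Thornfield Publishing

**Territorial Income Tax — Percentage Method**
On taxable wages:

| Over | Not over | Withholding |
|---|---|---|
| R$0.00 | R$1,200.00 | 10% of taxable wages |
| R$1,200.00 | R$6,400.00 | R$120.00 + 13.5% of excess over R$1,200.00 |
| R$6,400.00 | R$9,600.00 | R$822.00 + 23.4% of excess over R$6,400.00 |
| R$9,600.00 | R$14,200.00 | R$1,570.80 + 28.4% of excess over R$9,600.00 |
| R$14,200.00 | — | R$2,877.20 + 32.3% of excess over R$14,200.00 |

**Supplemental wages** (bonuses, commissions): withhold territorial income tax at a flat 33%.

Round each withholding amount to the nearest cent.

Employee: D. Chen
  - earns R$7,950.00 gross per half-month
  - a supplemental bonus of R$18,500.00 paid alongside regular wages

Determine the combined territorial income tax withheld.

R$7,289.70

Territorial Income Tax: taxable = R$7,950.00
  R$822.00 + 23.4% × (R$7,950.00 − R$6,400.00) = R$822.00 + 23.4% × R$1,550.00 = R$1,184.70
Supplemental (33% flat on bonus): 33% × R$18,500.00 = R$6,105.00
Total territorial income tax: R$1,184.70 + R$6,105.00 = R$7,289.70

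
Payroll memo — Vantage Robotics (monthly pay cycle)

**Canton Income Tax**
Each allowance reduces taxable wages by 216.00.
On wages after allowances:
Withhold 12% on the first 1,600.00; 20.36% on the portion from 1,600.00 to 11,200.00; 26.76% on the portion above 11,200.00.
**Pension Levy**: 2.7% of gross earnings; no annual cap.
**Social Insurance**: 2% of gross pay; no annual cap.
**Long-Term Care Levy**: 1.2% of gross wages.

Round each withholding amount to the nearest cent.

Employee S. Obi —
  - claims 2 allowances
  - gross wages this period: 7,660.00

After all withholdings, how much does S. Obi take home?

Canton Income Tax: taxable = 7,660.00 − 2×216.00 = 7,228.00
  192.00 + 20.36% × (7,228.00 − 1,600.00) = 192.00 + 20.36% × 5,628.00 = 1,337.86
Pension Levy: 2.7% × 7,660.00 = 206.82
Social Insurance: 2% × 7,660.00 = 153.20
Long-Term Care Levy: 1.2% × 7,660.00 = 91.92
Total withheld: 1,337.86 + 206.82 + 153.20 + 91.92 = 1,789.80
Net pay: 7,660.00 − 1,789.80 = 5,870.20

5,870.20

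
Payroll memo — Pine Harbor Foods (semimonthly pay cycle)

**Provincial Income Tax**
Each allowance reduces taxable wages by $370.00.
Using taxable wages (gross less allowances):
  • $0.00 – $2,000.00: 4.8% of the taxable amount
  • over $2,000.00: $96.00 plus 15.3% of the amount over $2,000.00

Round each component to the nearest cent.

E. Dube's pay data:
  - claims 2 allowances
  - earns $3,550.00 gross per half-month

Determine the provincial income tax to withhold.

Provincial Income Tax: taxable = $3,550.00 − 2×$370.00 = $2,810.00
  $96.00 + 15.3% × ($2,810.00 − $2,000.00) = $96.00 + 15.3% × $810.00 = $219.93

$219.93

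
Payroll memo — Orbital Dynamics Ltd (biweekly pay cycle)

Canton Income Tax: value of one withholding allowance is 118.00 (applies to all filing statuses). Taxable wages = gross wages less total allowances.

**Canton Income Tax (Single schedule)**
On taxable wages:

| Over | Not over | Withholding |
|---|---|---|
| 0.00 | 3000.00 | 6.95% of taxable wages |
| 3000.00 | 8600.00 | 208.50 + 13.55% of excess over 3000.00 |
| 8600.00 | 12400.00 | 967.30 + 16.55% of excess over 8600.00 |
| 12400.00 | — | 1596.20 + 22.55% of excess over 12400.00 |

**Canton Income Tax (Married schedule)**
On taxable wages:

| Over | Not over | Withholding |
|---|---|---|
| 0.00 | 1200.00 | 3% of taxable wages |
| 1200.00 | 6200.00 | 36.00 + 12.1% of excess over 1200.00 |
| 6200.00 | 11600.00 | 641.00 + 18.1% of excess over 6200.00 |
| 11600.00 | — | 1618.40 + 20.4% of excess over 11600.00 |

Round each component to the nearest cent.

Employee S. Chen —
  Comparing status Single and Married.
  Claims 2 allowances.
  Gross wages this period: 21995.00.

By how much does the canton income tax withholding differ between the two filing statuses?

Canton Income Tax (Single): taxable = 21995.00 − 2×118.00 = 21759.00
  1596.20 + 22.55% × (21759.00 − 12400.00) = 1596.20 + 22.55% × 9359.00 = 3706.65
Canton Income Tax (Married): taxable = 21995.00 − 2×118.00 = 21759.00
  1618.40 + 20.4% × (21759.00 − 11600.00) = 1618.40 + 20.4% × 10159.00 = 3690.84
Difference: |3706.65 − 3690.84| = 15.81 (higher under Single)

15.81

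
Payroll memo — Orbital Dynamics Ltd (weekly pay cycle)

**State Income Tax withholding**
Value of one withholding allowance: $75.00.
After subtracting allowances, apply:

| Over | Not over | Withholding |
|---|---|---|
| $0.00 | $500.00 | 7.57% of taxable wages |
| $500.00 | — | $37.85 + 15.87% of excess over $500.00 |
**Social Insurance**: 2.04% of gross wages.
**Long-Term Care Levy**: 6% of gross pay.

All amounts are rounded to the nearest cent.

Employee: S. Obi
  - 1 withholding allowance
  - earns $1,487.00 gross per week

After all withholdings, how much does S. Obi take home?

$1,184.87

State Income Tax: taxable = $1,487.00 − 1×$75.00 = $1,412.00
  $37.85 + 15.87% × ($1,412.00 − $500.00) = $37.85 + 15.87% × $912.00 = $182.58
Social Insurance: 2.04% × $1,487.00 = $30.33
Long-Term Care Levy: 6% × $1,487.00 = $89.22
Total withheld: $182.58 + $30.33 + $89.22 = $302.13
Net pay: $1,487.00 − $302.13 = $1,184.87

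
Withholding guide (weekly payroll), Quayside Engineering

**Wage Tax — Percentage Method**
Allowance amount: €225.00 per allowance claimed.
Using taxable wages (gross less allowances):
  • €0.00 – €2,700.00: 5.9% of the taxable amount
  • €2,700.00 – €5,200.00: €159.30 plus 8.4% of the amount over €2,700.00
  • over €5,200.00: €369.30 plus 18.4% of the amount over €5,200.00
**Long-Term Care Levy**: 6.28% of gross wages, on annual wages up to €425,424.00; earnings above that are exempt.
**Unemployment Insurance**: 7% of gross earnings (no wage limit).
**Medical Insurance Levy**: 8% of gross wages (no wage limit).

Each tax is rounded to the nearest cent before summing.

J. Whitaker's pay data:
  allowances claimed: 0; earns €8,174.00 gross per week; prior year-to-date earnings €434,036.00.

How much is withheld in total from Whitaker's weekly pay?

Wage Tax: taxable = €8,174.00
  €369.30 + 18.4% × (€8,174.00 − €5,200.00) = €369.30 + 18.4% × €2,974.00 = €916.52
Long-Term Care Levy: YTD €434,036.00 ≥ cap €425,424.00 → €0.00
Unemployment Insurance: 7% × €8,174.00 = €572.18
Medical Insurance Levy: 8% × €8,174.00 = €653.92
Total: €916.52 + €0.00 + €572.18 + €653.92 = €2,142.62

€2,142.62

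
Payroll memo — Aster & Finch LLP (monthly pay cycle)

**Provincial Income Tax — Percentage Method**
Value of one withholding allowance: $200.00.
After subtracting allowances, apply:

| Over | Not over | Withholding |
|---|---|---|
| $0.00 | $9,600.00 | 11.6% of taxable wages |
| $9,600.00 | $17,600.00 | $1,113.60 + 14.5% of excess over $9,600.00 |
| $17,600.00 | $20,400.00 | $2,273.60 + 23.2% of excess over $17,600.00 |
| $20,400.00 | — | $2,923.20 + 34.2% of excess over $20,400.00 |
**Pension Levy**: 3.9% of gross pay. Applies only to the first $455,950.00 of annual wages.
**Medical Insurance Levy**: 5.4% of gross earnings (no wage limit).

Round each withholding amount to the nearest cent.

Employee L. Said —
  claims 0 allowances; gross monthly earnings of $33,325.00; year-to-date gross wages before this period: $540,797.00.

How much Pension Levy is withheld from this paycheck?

Pension Levy: YTD $540,797.00 ≥ cap $455,950.00 → $0.00

$0.00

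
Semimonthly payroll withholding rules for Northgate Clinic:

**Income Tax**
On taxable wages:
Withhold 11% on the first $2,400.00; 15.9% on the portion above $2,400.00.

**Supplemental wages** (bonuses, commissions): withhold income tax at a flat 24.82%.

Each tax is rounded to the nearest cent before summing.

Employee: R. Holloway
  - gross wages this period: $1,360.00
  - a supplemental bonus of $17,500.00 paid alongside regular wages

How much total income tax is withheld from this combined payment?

Income Tax: taxable = $1,360.00
  11% × $1,360.00 = $149.60
Supplemental (24.82% flat on bonus): 24.82% × $17,500.00 = $4,343.50
Total income tax: $149.60 + $4,343.50 = $4,493.10

$4,493.10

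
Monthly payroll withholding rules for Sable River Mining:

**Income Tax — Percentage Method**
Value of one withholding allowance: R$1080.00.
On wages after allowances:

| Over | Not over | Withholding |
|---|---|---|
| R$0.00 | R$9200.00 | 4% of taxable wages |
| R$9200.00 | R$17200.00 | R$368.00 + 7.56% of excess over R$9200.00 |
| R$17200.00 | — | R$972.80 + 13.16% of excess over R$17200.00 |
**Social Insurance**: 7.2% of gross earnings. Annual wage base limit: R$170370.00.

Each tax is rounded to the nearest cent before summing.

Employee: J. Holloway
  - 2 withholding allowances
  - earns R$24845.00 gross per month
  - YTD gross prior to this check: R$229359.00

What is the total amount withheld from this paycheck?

R$1694.63

Income Tax: taxable = R$24845.00 − 2×R$1080.00 = R$22685.00
  R$972.80 + 13.16% × (R$22685.00 − R$17200.00) = R$972.80 + 13.16% × R$5485.00 = R$1694.63
Social Insurance: YTD R$229359.00 ≥ cap R$170370.00 → R$0.00
Total: R$1694.63 + R$0.00 = R$1694.63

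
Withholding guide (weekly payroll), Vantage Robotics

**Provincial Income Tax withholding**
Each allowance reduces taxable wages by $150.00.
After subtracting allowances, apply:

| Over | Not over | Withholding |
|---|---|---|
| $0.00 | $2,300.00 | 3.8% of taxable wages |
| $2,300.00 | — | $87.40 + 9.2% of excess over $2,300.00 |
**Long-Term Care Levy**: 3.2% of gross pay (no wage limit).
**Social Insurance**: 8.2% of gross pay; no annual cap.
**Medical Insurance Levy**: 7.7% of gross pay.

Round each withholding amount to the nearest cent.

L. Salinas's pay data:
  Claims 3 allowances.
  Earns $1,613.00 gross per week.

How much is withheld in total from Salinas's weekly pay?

Provincial Income Tax: taxable = $1,613.00 − 3×$150.00 = $1,163.00
  3.8% × $1,163.00 = $44.19
Long-Term Care Levy: 3.2% × $1,613.00 = $51.62
Social Insurance: 8.2% × $1,613.00 = $132.27
Medical Insurance Levy: 7.7% × $1,613.00 = $124.20
Total: $44.19 + $51.62 + $132.27 + $124.20 = $352.28

$352.28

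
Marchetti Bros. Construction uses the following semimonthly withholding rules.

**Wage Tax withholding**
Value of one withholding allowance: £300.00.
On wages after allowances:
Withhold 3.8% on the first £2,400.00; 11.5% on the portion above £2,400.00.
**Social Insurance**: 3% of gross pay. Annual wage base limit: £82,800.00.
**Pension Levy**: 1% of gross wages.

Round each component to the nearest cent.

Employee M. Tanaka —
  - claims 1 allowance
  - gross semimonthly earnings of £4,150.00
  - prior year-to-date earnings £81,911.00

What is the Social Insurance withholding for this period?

Social Insurance: cap £82,800.00 − YTD £81,911.00 = £889.00 subject; 3% × £889.00 = £26.67

£26.67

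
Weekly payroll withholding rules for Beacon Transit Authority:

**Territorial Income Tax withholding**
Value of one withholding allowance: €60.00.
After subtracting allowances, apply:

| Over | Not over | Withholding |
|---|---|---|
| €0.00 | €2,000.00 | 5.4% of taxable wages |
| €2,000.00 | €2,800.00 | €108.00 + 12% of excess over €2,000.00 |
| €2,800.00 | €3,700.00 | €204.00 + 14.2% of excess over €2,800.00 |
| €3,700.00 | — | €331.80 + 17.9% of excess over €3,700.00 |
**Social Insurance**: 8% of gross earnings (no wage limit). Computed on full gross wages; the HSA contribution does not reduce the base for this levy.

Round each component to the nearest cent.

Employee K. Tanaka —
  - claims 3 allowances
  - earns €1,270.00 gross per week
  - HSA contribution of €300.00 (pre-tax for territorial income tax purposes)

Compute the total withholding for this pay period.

€144.26

Territorial Income Tax: taxable = €1,270.00 − €300.00 − 3×€60.00 = €790.00
  5.4% × €790.00 = €42.66
Social Insurance: 8% × €1,270.00 = €101.60
Total: €42.66 + €101.60 = €144.26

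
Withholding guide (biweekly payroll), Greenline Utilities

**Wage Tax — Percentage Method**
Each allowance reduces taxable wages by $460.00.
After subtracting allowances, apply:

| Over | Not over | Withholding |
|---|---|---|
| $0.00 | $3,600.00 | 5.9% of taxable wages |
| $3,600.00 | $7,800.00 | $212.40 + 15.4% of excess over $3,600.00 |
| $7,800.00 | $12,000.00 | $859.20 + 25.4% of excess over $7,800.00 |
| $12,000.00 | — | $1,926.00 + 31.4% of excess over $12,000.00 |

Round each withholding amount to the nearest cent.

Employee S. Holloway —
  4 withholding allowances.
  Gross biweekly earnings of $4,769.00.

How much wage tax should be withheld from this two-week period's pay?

Wage Tax: taxable = $4,769.00 − 4×$460.00 = $2,929.00
  5.9% × $2,929.00 = $172.81

$172.81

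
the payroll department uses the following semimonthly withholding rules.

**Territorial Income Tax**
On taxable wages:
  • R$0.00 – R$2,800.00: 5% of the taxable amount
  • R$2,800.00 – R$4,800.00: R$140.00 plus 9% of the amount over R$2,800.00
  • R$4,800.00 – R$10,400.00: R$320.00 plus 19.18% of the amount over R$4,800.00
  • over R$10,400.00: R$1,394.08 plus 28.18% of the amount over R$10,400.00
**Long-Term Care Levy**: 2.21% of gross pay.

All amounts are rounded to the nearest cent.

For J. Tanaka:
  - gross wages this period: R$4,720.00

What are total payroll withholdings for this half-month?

Territorial Income Tax: taxable = R$4,720.00
  R$140.00 + 9% × (R$4,720.00 − R$2,800.00) = R$140.00 + 9% × R$1,920.00 = R$312.80
Long-Term Care Levy: 2.21% × R$4,720.00 = R$104.31
Total: R$312.80 + R$104.31 = R$417.11

R$417.11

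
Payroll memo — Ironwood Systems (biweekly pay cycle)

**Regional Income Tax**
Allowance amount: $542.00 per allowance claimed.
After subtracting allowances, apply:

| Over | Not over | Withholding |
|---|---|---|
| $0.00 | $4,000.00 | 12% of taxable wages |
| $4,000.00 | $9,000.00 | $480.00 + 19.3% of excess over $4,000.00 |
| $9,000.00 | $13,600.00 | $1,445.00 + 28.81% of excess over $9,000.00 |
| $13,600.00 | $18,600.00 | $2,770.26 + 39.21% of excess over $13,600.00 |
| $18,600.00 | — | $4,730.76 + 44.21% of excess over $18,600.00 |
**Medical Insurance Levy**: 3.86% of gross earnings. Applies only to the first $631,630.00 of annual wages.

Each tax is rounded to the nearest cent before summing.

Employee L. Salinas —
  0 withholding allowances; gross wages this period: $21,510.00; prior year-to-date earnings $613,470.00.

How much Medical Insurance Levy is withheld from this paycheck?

$700.98

Medical Insurance Levy: cap $631,630.00 − YTD $613,470.00 = $18,160.00 subject; 3.86% × $18,160.00 = $700.98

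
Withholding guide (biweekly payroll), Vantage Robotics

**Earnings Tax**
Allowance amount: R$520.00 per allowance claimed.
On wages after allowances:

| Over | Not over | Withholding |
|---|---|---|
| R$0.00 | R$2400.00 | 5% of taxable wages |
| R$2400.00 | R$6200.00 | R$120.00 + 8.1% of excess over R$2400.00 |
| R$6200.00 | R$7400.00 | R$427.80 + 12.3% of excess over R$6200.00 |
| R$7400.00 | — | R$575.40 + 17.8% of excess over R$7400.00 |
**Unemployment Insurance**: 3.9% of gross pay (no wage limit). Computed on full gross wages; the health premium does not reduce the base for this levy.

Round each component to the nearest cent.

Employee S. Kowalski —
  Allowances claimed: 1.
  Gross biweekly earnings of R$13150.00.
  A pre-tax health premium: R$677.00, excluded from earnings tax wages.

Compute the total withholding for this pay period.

R$1898.68

Earnings Tax: taxable = R$13150.00 − R$677.00 − 1×R$520.00 = R$11953.00
  R$575.40 + 17.8% × (R$11953.00 − R$7400.00) = R$575.40 + 17.8% × R$4553.00 = R$1385.83
Unemployment Insurance: 3.9% × R$13150.00 = R$512.85
Total: R$1385.83 + R$512.85 = R$1898.68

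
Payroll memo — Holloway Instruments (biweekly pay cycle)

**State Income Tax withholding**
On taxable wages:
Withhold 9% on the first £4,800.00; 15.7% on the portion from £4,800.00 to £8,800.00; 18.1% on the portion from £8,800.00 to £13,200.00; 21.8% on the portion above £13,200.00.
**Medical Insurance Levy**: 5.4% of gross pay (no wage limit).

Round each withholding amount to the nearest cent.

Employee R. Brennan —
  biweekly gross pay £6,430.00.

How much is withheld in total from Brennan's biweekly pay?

State Income Tax: taxable = £6,430.00
  £432.00 + 15.7% × (£6,430.00 − £4,800.00) = £432.00 + 15.7% × £1,630.00 = £687.91
Medical Insurance Levy: 5.4% × £6,430.00 = £347.22
Total: £687.91 + £347.22 = £1,035.13

£1,035.13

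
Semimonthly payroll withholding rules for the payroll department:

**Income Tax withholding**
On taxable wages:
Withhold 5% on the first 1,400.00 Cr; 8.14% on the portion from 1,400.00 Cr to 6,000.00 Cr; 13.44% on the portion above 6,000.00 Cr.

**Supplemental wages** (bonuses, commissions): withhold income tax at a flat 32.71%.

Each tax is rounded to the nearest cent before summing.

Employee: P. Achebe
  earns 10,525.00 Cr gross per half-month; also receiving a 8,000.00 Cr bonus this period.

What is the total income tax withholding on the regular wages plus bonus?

Income Tax: taxable = 10,525.00 Cr
  444.44 Cr + 13.44% × (10,525.00 Cr − 6,000.00 Cr) = 444.44 Cr + 13.44% × 4,525.00 Cr = 1,052.60 Cr
Supplemental (32.71% flat on bonus): 32.71% × 8,000.00 Cr = 2,616.80 Cr
Total income tax: 1,052.60 Cr + 2,616.80 Cr = 3,669.40 Cr

3,669.40 Cr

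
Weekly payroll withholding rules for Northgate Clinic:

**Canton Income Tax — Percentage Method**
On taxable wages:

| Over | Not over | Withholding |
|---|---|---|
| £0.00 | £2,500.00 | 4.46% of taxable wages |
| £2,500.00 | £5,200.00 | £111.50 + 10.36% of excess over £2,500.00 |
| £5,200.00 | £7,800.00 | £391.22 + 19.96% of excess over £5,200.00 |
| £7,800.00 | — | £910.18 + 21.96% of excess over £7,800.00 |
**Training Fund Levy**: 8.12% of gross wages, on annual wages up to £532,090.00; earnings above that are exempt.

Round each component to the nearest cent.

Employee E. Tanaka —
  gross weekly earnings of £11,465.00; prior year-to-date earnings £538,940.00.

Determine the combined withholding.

Canton Income Tax: taxable = £11,465.00
  £910.18 + 21.96% × (£11,465.00 − £7,800.00) = £910.18 + 21.96% × £3,665.00 = £1,715.01
Training Fund Levy: YTD £538,940.00 ≥ cap £532,090.00 → £0.00
Total: £1,715.01 + £0.00 = £1,715.01

£1,715.01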